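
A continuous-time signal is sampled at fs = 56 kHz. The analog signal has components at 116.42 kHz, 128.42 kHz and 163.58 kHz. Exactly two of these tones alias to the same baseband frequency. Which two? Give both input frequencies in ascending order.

116.42 kHz, 163.58 kHz

fs/2 = 28 kHz.
116.42 kHz mod fs = 4.42 kHz.
4.42 kHz ≤ fs/2 = 28 kHz, appears at 4.42 kHz.
128.42 kHz mod fs = 16.42 kHz.
16.42 kHz ≤ fs/2 = 28 kHz, appears at 16.42 kHz.
163.58 kHz mod fs = 51.58 kHz.
51.58 kHz > fs/2 = 28 kHz, folds to fs − 51.58 kHz = 4.42 kHz.
116.42 kHz and 163.58 kHz both map to 4.42 kHz.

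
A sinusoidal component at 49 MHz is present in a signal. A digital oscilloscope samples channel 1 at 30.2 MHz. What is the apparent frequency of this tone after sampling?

11.4 MHz

49 MHz mod fs = 18.8 MHz.
18.8 MHz > fs/2 = 15.1 MHz, folds to fs − 18.8 MHz = 11.4 MHz.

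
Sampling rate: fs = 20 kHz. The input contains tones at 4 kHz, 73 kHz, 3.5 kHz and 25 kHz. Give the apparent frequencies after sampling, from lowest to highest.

3.5 kHz, 4 kHz, 5 kHz, 7 kHz

fs/2 = 10 kHz.
4 kHz ≤ fs/2 = 10 kHz, passes unchanged.
73 kHz mod fs = 13 kHz.
13 kHz > fs/2 = 10 kHz, folds to fs − 13 kHz = 7 kHz.
3.5 kHz ≤ fs/2 = 10 kHz, passes unchanged.
25 kHz mod fs = 5 kHz.
5 kHz ≤ fs/2 = 10 kHz, appears at 5 kHz.
Distinct values: {3.5 kHz, 4 kHz, 5 kHz, 7 kHz}.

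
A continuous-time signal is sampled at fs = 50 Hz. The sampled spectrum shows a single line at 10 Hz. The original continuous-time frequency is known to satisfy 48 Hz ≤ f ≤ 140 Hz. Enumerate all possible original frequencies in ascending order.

60 Hz, 90 Hz, 110 Hz, 140 Hz

Frequencies that alias to 10 Hz are k·fs ± 10 Hz for integer k ≥ 0.
k=0: 10 Hz.
k=1: 40 Hz, 60 Hz.
k=2: 90 Hz, 110 Hz.
k=3: 140 Hz, 160 Hz.
k=4: 190 Hz, 210 Hz.
Within [48 Hz, 140 Hz]: 60 Hz, 90 Hz, 110 Hz, 140 Hz.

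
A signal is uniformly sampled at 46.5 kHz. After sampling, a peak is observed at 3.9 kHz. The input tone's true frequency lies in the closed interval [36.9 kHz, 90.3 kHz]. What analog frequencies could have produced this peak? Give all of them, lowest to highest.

42.6 kHz, 50.4 kHz, 89.1 kHz

Frequencies that alias to 3.9 kHz are k·fs ± 3.9 kHz for integer k ≥ 0.
k=0: 3.9 kHz.
k=1: 42.6 kHz, 50.4 kHz.
k=2: 89.1 kHz, 96.9 kHz.
k=3: 135.6 kHz, 143.4 kHz.
Within [36.9 kHz, 90.3 kHz]: 42.6 kHz, 50.4 kHz, 89.1 kHz.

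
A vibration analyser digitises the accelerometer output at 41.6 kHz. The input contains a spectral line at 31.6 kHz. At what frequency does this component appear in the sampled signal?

10 kHz

31.6 kHz > fs/2 = 20.8 kHz, folds to fs − 31.6 kHz = 10 kHz.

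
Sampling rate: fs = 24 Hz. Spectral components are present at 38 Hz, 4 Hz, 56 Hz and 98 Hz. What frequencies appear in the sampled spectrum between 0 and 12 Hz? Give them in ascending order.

fs/2 = 12 Hz.
38 Hz mod fs = 14 Hz.
14 Hz > fs/2 = 12 Hz, folds to fs − 14 Hz = 10 Hz.
4 Hz ≤ fs/2 = 12 Hz, passes unchanged.
56 Hz mod fs = 8 Hz.
8 Hz ≤ fs/2 = 12 Hz, appears at 8 Hz.
98 Hz mod fs = 2 Hz.
2 Hz ≤ fs/2 = 12 Hz, appears at 2 Hz.
Distinct values: {2 Hz, 4 Hz, 8 Hz, 10 Hz}.

2 Hz, 4 Hz, 8 Hz, 10 Hz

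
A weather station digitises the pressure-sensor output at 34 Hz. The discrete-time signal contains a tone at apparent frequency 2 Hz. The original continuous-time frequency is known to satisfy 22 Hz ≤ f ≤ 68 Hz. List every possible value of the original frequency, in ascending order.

Frequencies that alias to 2 Hz are k·fs ± 2 Hz for integer k ≥ 0.
k=0: 2 Hz.
k=1: 32 Hz, 36 Hz.
k=2: 66 Hz, 70 Hz.
k=3: 100 Hz, 104 Hz.
Within [22 Hz, 68 Hz]: 32 Hz, 36 Hz, 66 Hz.

32 Hz, 36 Hz, 66 Hz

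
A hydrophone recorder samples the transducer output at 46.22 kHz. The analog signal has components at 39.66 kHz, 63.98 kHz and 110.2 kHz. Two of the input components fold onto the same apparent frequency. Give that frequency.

17.76 kHz

fs/2 = 23.11 kHz.
39.66 kHz > fs/2 = 23.11 kHz, folds to fs − 39.66 kHz = 6.56 kHz.
63.98 kHz mod fs = 17.76 kHz.
17.76 kHz ≤ fs/2 = 23.11 kHz, appears at 17.76 kHz.
110.2 kHz mod fs = 17.76 kHz.
17.76 kHz ≤ fs/2 = 23.11 kHz, appears at 17.76 kHz.
63.98 kHz and 110.2 kHz both map to 17.76 kHz.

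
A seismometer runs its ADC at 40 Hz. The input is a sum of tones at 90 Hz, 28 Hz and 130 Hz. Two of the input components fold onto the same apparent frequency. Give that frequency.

10 Hz

fs/2 = 20 Hz.
90 Hz mod fs = 10 Hz.
10 Hz ≤ fs/2 = 20 Hz, appears at 10 Hz.
28 Hz > fs/2 = 20 Hz, folds to fs − 28 Hz = 12 Hz.
130 Hz mod fs = 10 Hz.
10 Hz ≤ fs/2 = 20 Hz, appears at 10 Hz.
90 Hz and 130 Hz both map to 10 Hz.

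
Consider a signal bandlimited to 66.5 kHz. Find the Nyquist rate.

133 kHz

Nyquist rate = 2 × 66.5 kHz = 133 kHz.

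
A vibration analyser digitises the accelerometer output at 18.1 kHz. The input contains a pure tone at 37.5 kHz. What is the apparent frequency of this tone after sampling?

1.3 kHz

37.5 kHz mod fs = 1.3 kHz.
1.3 kHz ≤ fs/2 = 9.05 kHz, appears at 1.3 kHz.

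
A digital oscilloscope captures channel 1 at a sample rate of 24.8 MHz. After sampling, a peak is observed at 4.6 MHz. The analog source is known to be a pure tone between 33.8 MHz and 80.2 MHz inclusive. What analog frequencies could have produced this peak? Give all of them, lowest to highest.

Frequencies that alias to 4.6 MHz are k·fs ± 4.6 MHz for integer k ≥ 0.
k=0: 4.6 MHz.
k=1: 20.2 MHz, 29.4 MHz.
k=2: 45 MHz, 54.2 MHz.
k=3: 69.8 MHz, 79 MHz.
k=4: 94.6 MHz, 103.8 MHz.
Within [33.8 MHz, 80.2 MHz]: 45 MHz, 54.2 MHz, 69.8 MHz, 79 MHz.

45 MHz, 54.2 MHz, 69.8 MHz, 79 MHz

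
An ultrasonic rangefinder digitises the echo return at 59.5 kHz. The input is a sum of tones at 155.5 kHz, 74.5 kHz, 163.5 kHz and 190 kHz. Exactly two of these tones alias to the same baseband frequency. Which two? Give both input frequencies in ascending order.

74.5 kHz, 163.5 kHz

fs/2 = 29.75 kHz.
155.5 kHz mod fs = 36.5 kHz.
36.5 kHz > fs/2 = 29.75 kHz, folds to fs − 36.5 kHz = 23 kHz.
74.5 kHz mod fs = 15 kHz.
15 kHz ≤ fs/2 = 29.75 kHz, appears at 15 kHz.
163.5 kHz mod fs = 44.5 kHz.
44.5 kHz > fs/2 = 29.75 kHz, folds to fs − 44.5 kHz = 15 kHz.
190 kHz mod fs = 11.5 kHz.
11.5 kHz ≤ fs/2 = 29.75 kHz, appears at 11.5 kHz.
74.5 kHz and 163.5 kHz both map to 15 kHz.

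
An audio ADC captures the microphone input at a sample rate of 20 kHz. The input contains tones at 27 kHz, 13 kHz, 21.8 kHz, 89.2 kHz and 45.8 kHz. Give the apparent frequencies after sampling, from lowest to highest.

fs/2 = 10 kHz.
27 kHz mod fs = 7 kHz.
7 kHz ≤ fs/2 = 10 kHz, appears at 7 kHz.
13 kHz > fs/2 = 10 kHz, folds to fs − 13 kHz = 7 kHz.
21.8 kHz mod fs = 1.8 kHz.
1.8 kHz ≤ fs/2 = 10 kHz, appears at 1.8 kHz.
89.2 kHz mod fs = 9.2 kHz.
9.2 kHz ≤ fs/2 = 10 kHz, appears at 9.2 kHz.
45.8 kHz mod fs = 5.8 kHz.
5.8 kHz ≤ fs/2 = 10 kHz, appears at 5.8 kHz.
Distinct values: {1.8 kHz, 5.8 kHz, 7 kHz, 9.2 kHz}.

1.8 kHz, 5.8 kHz, 7 kHz, 9.2 kHz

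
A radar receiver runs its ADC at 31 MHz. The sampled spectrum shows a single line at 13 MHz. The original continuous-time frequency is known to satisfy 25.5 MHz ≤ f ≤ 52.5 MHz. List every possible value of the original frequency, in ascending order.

44 MHz, 49 MHz

Frequencies that alias to 13 MHz are k·fs ± 13 MHz for integer k ≥ 0.
k=0: 13 MHz.
k=1: 18 MHz, 44 MHz.
k=2: 49 MHz, 75 MHz.
k=3: 80 MHz, 106 MHz.
Within [25.5 MHz, 52.5 MHz]: 44 MHz, 49 MHz.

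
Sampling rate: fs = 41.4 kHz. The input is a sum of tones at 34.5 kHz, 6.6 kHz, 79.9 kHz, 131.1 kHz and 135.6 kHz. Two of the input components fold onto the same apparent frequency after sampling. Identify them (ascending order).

fs/2 = 20.7 kHz.
34.5 kHz > fs/2 = 20.7 kHz, folds to fs − 34.5 kHz = 6.9 kHz.
6.6 kHz ≤ fs/2 = 20.7 kHz, passes unchanged.
79.9 kHz mod fs = 38.5 kHz.
38.5 kHz > fs/2 = 20.7 kHz, folds to fs − 38.5 kHz = 2.9 kHz.
131.1 kHz mod fs = 6.9 kHz.
6.9 kHz ≤ fs/2 = 20.7 kHz, appears at 6.9 kHz.
135.6 kHz mod fs = 11.4 kHz.
11.4 kHz ≤ fs/2 = 20.7 kHz, appears at 11.4 kHz.
34.5 kHz and 131.1 kHz both map to 6.9 kHz.

34.5 kHz, 131.1 kHz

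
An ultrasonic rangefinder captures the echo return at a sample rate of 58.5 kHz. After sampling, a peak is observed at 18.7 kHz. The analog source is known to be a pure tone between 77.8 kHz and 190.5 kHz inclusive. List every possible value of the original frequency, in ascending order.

Frequencies that alias to 18.7 kHz are k·fs ± 18.7 kHz for integer k ≥ 0.
k=0: 18.7 kHz.
k=1: 39.8 kHz, 77.2 kHz.
k=2: 98.3 kHz, 135.7 kHz.
k=3: 156.8 kHz, 194.2 kHz.
k=4: 215.3 kHz, 252.7 kHz.
Within [77.8 kHz, 190.5 kHz]: 98.3 kHz, 135.7 kHz, 156.8 kHz.

98.3 kHz, 135.7 kHz, 156.8 kHz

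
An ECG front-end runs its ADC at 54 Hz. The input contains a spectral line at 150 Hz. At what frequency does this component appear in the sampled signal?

150 Hz mod fs = 42 Hz.
42 Hz > fs/2 = 27 Hz, folds to fs − 42 Hz = 12 Hz.

12 Hz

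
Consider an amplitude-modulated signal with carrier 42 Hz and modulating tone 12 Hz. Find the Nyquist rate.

AM sidebands sit at fc ± fm = 30 Hz and 54 Hz.
Highest-frequency component: 54 Hz.
Nyquist rate = 2 × 54 Hz = 108 Hz.

108 Hz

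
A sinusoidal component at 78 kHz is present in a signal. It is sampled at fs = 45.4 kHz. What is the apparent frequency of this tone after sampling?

78 kHz mod fs = 32.6 kHz.
32.6 kHz > fs/2 = 22.7 kHz, folds to fs − 32.6 kHz = 12.8 kHz.

12.8 kHz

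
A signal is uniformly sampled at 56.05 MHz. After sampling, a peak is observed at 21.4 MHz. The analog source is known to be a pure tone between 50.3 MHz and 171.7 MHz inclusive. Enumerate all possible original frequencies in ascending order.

Frequencies that alias to 21.4 MHz are k·fs ± 21.4 MHz for integer k ≥ 0.
k=0: 21.4 MHz.
k=1: 34.65 MHz, 77.45 MHz.
k=2: 90.7 MHz, 133.5 MHz.
k=3: 146.75 MHz, 189.55 MHz.
k=4: 202.8 MHz, 245.6 MHz.
Within [50.3 MHz, 171.7 MHz]: 77.45 MHz, 90.7 MHz, 133.5 MHz, 146.75 MHz.

77.45 MHz, 90.7 MHz, 133.5 MHz, 146.75 MHz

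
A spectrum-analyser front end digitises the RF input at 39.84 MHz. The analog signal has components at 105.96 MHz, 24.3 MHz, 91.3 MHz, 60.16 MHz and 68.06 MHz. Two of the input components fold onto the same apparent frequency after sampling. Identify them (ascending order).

fs/2 = 19.92 MHz.
105.96 MHz mod fs = 26.28 MHz.
26.28 MHz > fs/2 = 19.92 MHz, folds to fs − 26.28 MHz = 13.56 MHz.
24.3 MHz > fs/2 = 19.92 MHz, folds to fs − 24.3 MHz = 15.54 MHz.
91.3 MHz mod fs = 11.62 MHz.
11.62 MHz ≤ fs/2 = 19.92 MHz, appears at 11.62 MHz.
60.16 MHz mod fs = 20.32 MHz.
20.32 MHz > fs/2 = 19.92 MHz, folds to fs − 20.32 MHz = 19.52 MHz.
68.06 MHz mod fs = 28.22 MHz.
28.22 MHz > fs/2 = 19.92 MHz, folds to fs − 28.22 MHz = 11.62 MHz.
68.06 MHz and 91.3 MHz both map to 11.62 MHz.

68.06 MHz, 91.3 MHz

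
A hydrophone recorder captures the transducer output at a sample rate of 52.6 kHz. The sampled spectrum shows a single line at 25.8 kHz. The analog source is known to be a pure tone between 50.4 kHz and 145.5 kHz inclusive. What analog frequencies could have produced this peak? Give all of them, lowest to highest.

Frequencies that alias to 25.8 kHz are k·fs ± 25.8 kHz for integer k ≥ 0.
k=0: 25.8 kHz.
k=1: 26.8 kHz, 78.4 kHz.
k=2: 79.4 kHz, 131 kHz.
k=3: 132 kHz, 183.6 kHz.
k=4: 184.6 kHz, 236.2 kHz.
Within [50.4 kHz, 145.5 kHz]: 78.4 kHz, 79.4 kHz, 131 kHz, 132 kHz.

78.4 kHz, 79.4 kHz, 131 kHz, 132 kHz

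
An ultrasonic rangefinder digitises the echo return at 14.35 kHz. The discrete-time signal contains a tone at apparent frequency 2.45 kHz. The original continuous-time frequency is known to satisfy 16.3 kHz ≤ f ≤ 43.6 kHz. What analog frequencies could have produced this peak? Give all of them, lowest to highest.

Frequencies that alias to 2.45 kHz are k·fs ± 2.45 kHz for integer k ≥ 0.
k=0: 2.45 kHz.
k=1: 11.9 kHz, 16.8 kHz.
k=2: 26.25 kHz, 31.15 kHz.
k=3: 40.6 kHz, 45.5 kHz.
k=4: 54.95 kHz, 59.85 kHz.
Within [16.3 kHz, 43.6 kHz]: 16.8 kHz, 26.25 kHz, 31.15 kHz, 40.6 kHz.

16.8 kHz, 26.25 kHz, 31.15 kHz, 40.6 kHz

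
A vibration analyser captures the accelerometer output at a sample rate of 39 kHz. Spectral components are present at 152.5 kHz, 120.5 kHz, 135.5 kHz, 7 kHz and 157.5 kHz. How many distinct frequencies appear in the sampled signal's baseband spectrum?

4

fs/2 = 19.5 kHz.
152.5 kHz mod fs = 35.5 kHz.
35.5 kHz > fs/2 = 19.5 kHz, folds to fs − 35.5 kHz = 3.5 kHz.
120.5 kHz mod fs = 3.5 kHz.
3.5 kHz ≤ fs/2 = 19.5 kHz, appears at 3.5 kHz.
135.5 kHz mod fs = 18.5 kHz.
18.5 kHz ≤ fs/2 = 19.5 kHz, appears at 18.5 kHz.
7 kHz ≤ fs/2 = 19.5 kHz, passes unchanged.
157.5 kHz mod fs = 1.5 kHz.
1.5 kHz ≤ fs/2 = 19.5 kHz, appears at 1.5 kHz.
Distinct values: {1.5 kHz, 3.5 kHz, 7 kHz, 18.5 kHz} → 4.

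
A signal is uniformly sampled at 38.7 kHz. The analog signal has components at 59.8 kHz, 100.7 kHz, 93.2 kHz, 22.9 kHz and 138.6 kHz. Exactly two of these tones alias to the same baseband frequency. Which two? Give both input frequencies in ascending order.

fs/2 = 19.35 kHz.
59.8 kHz mod fs = 21.1 kHz.
21.1 kHz > fs/2 = 19.35 kHz, folds to fs − 21.1 kHz = 17.6 kHz.
100.7 kHz mod fs = 23.3 kHz.
23.3 kHz > fs/2 = 19.35 kHz, folds to fs − 23.3 kHz = 15.4 kHz.
93.2 kHz mod fs = 15.8 kHz.
15.8 kHz ≤ fs/2 = 19.35 kHz, appears at 15.8 kHz.
22.9 kHz > fs/2 = 19.35 kHz, folds to fs − 22.9 kHz = 15.8 kHz.
138.6 kHz mod fs = 22.5 kHz.
22.5 kHz > fs/2 = 19.35 kHz, folds to fs − 22.5 kHz = 16.2 kHz.
22.9 kHz and 93.2 kHz both map to 15.8 kHz.

22.9 kHz, 93.2 kHz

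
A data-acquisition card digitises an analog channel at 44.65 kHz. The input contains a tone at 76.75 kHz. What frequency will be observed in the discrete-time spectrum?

76.75 kHz mod fs = 32.1 kHz.
32.1 kHz > fs/2 = 22.325 kHz, folds to fs − 32.1 kHz = 12.55 kHz.

12.55 kHz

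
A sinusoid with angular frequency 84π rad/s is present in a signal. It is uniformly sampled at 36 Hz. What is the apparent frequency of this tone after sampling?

ω = 84π rad/s → f = ω/(2π) = 42 Hz.
42 Hz mod fs = 6 Hz.
6 Hz ≤ fs/2 = 18 Hz, appears at 6 Hz.

6 Hz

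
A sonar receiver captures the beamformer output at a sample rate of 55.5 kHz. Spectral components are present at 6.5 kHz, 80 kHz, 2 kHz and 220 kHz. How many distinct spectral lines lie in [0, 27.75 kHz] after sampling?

3

fs/2 = 27.75 kHz.
6.5 kHz ≤ fs/2 = 27.75 kHz, passes unchanged.
80 kHz mod fs = 24.5 kHz.
24.5 kHz ≤ fs/2 = 27.75 kHz, appears at 24.5 kHz.
2 kHz ≤ fs/2 = 27.75 kHz, passes unchanged.
220 kHz mod fs = 53.5 kHz.
53.5 kHz > fs/2 = 27.75 kHz, folds to fs − 53.5 kHz = 2 kHz.
Distinct values: {2 kHz, 6.5 kHz, 24.5 kHz} → 3.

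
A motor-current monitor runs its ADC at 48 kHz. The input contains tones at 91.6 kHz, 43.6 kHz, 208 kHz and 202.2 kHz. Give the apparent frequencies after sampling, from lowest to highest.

4.4 kHz, 10.2 kHz, 16 kHz

fs/2 = 24 kHz.
91.6 kHz mod fs = 43.6 kHz.
43.6 kHz > fs/2 = 24 kHz, folds to fs − 43.6 kHz = 4.4 kHz.
43.6 kHz > fs/2 = 24 kHz, folds to fs − 43.6 kHz = 4.4 kHz.
208 kHz mod fs = 16 kHz.
16 kHz ≤ fs/2 = 24 kHz, appears at 16 kHz.
202.2 kHz mod fs = 10.2 kHz.
10.2 kHz ≤ fs/2 = 24 kHz, appears at 10.2 kHz.
Distinct values: {4.4 kHz, 10.2 kHz, 16 kHz}.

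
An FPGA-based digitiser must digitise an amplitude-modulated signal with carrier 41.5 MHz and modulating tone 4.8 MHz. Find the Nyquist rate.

AM sidebands sit at fc ± fm = 36.7 MHz and 46.3 MHz.
Highest-frequency component: 46.3 MHz.
Nyquist rate = 2 × 46.3 MHz = 92.6 MHz.

92.6 MHz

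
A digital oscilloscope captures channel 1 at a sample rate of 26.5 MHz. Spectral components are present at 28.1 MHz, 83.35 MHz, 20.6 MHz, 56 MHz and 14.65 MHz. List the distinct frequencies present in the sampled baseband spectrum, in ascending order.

fs/2 = 13.25 MHz.
28.1 MHz mod fs = 1.6 MHz.
1.6 MHz ≤ fs/2 = 13.25 MHz, appears at 1.6 MHz.
83.35 MHz mod fs = 3.85 MHz.
3.85 MHz ≤ fs/2 = 13.25 MHz, appears at 3.85 MHz.
20.6 MHz > fs/2 = 13.25 MHz, folds to fs − 20.6 MHz = 5.9 MHz.
56 MHz mod fs = 3 MHz.
3 MHz ≤ fs/2 = 13.25 MHz, appears at 3 MHz.
14.65 MHz > fs/2 = 13.25 MHz, folds to fs − 14.65 MHz = 11.85 MHz.
Distinct values: {1.6 MHz, 3 MHz, 3.85 MHz, 5.9 MHz, 11.85 MHz}.

1.6 MHz, 3 MHz, 3.85 MHz, 5.9 MHz, 11.85 MHz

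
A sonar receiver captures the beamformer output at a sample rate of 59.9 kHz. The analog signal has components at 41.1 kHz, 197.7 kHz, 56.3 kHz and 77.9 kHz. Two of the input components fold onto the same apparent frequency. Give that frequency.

fs/2 = 29.95 kHz.
41.1 kHz > fs/2 = 29.95 kHz, folds to fs − 41.1 kHz = 18.8 kHz.
197.7 kHz mod fs = 18 kHz.
18 kHz ≤ fs/2 = 29.95 kHz, appears at 18 kHz.
56.3 kHz > fs/2 = 29.95 kHz, folds to fs − 56.3 kHz = 3.6 kHz.
77.9 kHz mod fs = 18 kHz.
18 kHz ≤ fs/2 = 29.95 kHz, appears at 18 kHz.
77.9 kHz and 197.7 kHz both map to 18 kHz.

18 kHz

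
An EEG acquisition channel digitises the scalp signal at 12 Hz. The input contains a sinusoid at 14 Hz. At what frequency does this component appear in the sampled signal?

2 Hz

14 Hz mod fs = 2 Hz.
2 Hz ≤ fs/2 = 6 Hz, appears at 2 Hz.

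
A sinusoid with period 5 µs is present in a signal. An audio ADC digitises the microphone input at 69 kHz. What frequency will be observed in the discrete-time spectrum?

T = 5 µs → f = 1/T = 200 kHz.
200 kHz mod fs = 62 kHz.
62 kHz > fs/2 = 34.5 kHz, folds to fs − 62 kHz = 7 kHz.

7 kHz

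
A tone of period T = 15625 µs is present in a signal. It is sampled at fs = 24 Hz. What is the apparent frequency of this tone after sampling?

T = 15625 µs → f = 1/T = 64 Hz.
64 Hz mod fs = 16 Hz.
16 Hz > fs/2 = 12 Hz, folds to fs − 16 Hz = 8 Hz.

8 Hz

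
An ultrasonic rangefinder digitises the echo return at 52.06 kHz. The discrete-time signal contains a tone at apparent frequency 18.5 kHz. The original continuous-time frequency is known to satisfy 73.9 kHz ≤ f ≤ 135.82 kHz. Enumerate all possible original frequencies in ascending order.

85.62 kHz, 122.62 kHz

Frequencies that alias to 18.5 kHz are k·fs ± 18.5 kHz for integer k ≥ 0.
k=0: 18.5 kHz.
k=1: 33.56 kHz, 70.56 kHz.
k=2: 85.62 kHz, 122.62 kHz.
k=3: 137.68 kHz, 174.68 kHz.
Within [73.9 kHz, 135.82 kHz]: 85.62 kHz, 122.62 kHz.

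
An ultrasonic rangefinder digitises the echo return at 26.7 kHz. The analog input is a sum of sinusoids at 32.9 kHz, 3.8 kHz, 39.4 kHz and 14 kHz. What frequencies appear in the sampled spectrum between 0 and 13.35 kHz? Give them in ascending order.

3.8 kHz, 6.2 kHz, 12.7 kHz

fs/2 = 13.35 kHz.
32.9 kHz mod fs = 6.2 kHz.
6.2 kHz ≤ fs/2 = 13.35 kHz, appears at 6.2 kHz.
3.8 kHz ≤ fs/2 = 13.35 kHz, passes unchanged.
39.4 kHz mod fs = 12.7 kHz.
12.7 kHz ≤ fs/2 = 13.35 kHz, appears at 12.7 kHz.
14 kHz > fs/2 = 13.35 kHz, folds to fs − 14 kHz = 12.7 kHz.
Distinct values: {3.8 kHz, 6.2 kHz, 12.7 kHz}.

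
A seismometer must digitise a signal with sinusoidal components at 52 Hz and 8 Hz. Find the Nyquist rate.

104 Hz

Highest-frequency component: 52 Hz.
Nyquist rate = 2 × 52 Hz = 104 Hz.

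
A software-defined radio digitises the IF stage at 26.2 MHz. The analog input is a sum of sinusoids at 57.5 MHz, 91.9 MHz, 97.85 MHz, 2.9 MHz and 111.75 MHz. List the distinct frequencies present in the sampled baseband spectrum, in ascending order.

fs/2 = 13.1 MHz.
57.5 MHz mod fs = 5.1 MHz.
5.1 MHz ≤ fs/2 = 13.1 MHz, appears at 5.1 MHz.
91.9 MHz mod fs = 13.3 MHz.
13.3 MHz > fs/2 = 13.1 MHz, folds to fs − 13.3 MHz = 12.9 MHz.
97.85 MHz mod fs = 19.25 MHz.
19.25 MHz > fs/2 = 13.1 MHz, folds to fs − 19.25 MHz = 6.95 MHz.
2.9 MHz ≤ fs/2 = 13.1 MHz, passes unchanged.
111.75 MHz mod fs = 6.95 MHz.
6.95 MHz ≤ fs/2 = 13.1 MHz, appears at 6.95 MHz.
Distinct values: {2.9 MHz, 5.1 MHz, 6.95 MHz, 12.9 MHz}.

2.9 MHz, 5.1 MHz, 6.95 MHz, 12.9 MHz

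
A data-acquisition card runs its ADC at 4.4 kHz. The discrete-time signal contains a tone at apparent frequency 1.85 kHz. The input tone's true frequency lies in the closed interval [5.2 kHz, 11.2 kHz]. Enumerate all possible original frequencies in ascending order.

6.25 kHz, 6.95 kHz, 10.65 kHz

Frequencies that alias to 1.85 kHz are k·fs ± 1.85 kHz for integer k ≥ 0.
k=0: 1.85 kHz.
k=1: 2.55 kHz, 6.25 kHz.
k=2: 6.95 kHz, 10.65 kHz.
k=3: 11.35 kHz, 15.05 kHz.
Within [5.2 kHz, 11.2 kHz]: 6.25 kHz, 6.95 kHz, 10.65 kHz.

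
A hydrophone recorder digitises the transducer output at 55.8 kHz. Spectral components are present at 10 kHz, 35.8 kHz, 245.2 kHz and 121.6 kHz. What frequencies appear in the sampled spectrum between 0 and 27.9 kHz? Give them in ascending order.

fs/2 = 27.9 kHz.
10 kHz ≤ fs/2 = 27.9 kHz, passes unchanged.
35.8 kHz > fs/2 = 27.9 kHz, folds to fs − 35.8 kHz = 20 kHz.
245.2 kHz mod fs = 22 kHz.
22 kHz ≤ fs/2 = 27.9 kHz, appears at 22 kHz.
121.6 kHz mod fs = 10 kHz.
10 kHz ≤ fs/2 = 27.9 kHz, appears at 10 kHz.
Distinct values: {10 kHz, 20 kHz, 22 kHz}.

10 kHz, 20 kHz, 22 kHz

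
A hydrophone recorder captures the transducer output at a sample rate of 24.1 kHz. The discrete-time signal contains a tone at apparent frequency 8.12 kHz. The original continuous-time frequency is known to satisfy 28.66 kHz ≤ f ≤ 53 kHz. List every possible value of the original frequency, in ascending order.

Frequencies that alias to 8.12 kHz are k·fs ± 8.12 kHz for integer k ≥ 0.
k=0: 8.12 kHz.
k=1: 15.98 kHz, 32.22 kHz.
k=2: 40.08 kHz, 56.32 kHz.
k=3: 64.18 kHz, 80.42 kHz.
Within [28.66 kHz, 53 kHz]: 32.22 kHz, 40.08 kHz.

32.22 kHz, 40.08 kHz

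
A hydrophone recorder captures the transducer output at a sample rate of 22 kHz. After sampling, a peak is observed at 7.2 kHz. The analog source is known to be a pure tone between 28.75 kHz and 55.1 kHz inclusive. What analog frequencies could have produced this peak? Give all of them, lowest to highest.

29.2 kHz, 36.8 kHz, 51.2 kHz

Frequencies that alias to 7.2 kHz are k·fs ± 7.2 kHz for integer k ≥ 0.
k=0: 7.2 kHz.
k=1: 14.8 kHz, 29.2 kHz.
k=2: 36.8 kHz, 51.2 kHz.
k=3: 58.8 kHz, 73.2 kHz.
Within [28.75 kHz, 55.1 kHz]: 29.2 kHz, 36.8 kHz, 51.2 kHz.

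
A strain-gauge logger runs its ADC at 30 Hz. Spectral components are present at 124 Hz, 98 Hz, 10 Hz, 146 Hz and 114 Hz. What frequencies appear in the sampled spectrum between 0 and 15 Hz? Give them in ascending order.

4 Hz, 6 Hz, 8 Hz, 10 Hz

fs/2 = 15 Hz.
124 Hz mod fs = 4 Hz.
4 Hz ≤ fs/2 = 15 Hz, appears at 4 Hz.
98 Hz mod fs = 8 Hz.
8 Hz ≤ fs/2 = 15 Hz, appears at 8 Hz.
10 Hz ≤ fs/2 = 15 Hz, passes unchanged.
146 Hz mod fs = 26 Hz.
26 Hz > fs/2 = 15 Hz, folds to fs − 26 Hz = 4 Hz.
114 Hz mod fs = 24 Hz.
24 Hz > fs/2 = 15 Hz, folds to fs − 24 Hz = 6 Hz.
Distinct values: {4 Hz, 6 Hz, 8 Hz, 10 Hz}.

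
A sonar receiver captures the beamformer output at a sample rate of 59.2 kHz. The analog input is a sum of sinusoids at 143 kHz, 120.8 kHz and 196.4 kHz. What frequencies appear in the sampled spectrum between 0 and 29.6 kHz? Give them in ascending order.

fs/2 = 29.6 kHz.
143 kHz mod fs = 24.6 kHz.
24.6 kHz ≤ fs/2 = 29.6 kHz, appears at 24.6 kHz.
120.8 kHz mod fs = 2.4 kHz.
2.4 kHz ≤ fs/2 = 29.6 kHz, appears at 2.4 kHz.
196.4 kHz mod fs = 18.8 kHz.
18.8 kHz ≤ fs/2 = 29.6 kHz, appears at 18.8 kHz.
Distinct values: {2.4 kHz, 18.8 kHz, 24.6 kHz}.

2.4 kHz, 18.8 kHz, 24.6 kHz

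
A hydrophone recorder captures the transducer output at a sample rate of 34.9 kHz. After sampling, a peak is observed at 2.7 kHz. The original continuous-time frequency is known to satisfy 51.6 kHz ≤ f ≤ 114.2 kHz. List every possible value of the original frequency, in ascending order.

Frequencies that alias to 2.7 kHz are k·fs ± 2.7 kHz for integer k ≥ 0.
k=0: 2.7 kHz.
k=1: 32.2 kHz, 37.6 kHz.
k=2: 67.1 kHz, 72.5 kHz.
k=3: 102 kHz, 107.4 kHz.
k=4: 136.9 kHz, 142.3 kHz.
Within [51.6 kHz, 114.2 kHz]: 67.1 kHz, 72.5 kHz, 102 kHz, 107.4 kHz.

67.1 kHz, 72.5 kHz, 102 kHz, 107.4 kHz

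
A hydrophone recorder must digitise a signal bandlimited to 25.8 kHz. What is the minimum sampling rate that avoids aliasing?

Nyquist rate = 2 × 25.8 kHz = 51.6 kHz.

51.6 kHz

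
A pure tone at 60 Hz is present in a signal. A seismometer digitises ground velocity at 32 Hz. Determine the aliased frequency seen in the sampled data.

4 Hz

60 Hz mod fs = 28 Hz.
28 Hz > fs/2 = 16 Hz, folds to fs − 28 Hz = 4 Hz.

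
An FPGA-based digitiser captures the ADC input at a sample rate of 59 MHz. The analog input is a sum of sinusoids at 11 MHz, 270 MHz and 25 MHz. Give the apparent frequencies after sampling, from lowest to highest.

fs/2 = 29.5 MHz.
11 MHz ≤ fs/2 = 29.5 MHz, passes unchanged.
270 MHz mod fs = 34 MHz.
34 MHz > fs/2 = 29.5 MHz, folds to fs − 34 MHz = 25 MHz.
25 MHz ≤ fs/2 = 29.5 MHz, passes unchanged.
Distinct values: {11 MHz, 25 MHz}.

11 MHz, 25 MHz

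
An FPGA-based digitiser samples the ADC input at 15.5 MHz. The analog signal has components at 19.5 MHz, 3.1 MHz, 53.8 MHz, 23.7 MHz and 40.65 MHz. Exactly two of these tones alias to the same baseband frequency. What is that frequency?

7.3 MHz

fs/2 = 7.75 MHz.
19.5 MHz mod fs = 4 MHz.
4 MHz ≤ fs/2 = 7.75 MHz, appears at 4 MHz.
3.1 MHz ≤ fs/2 = 7.75 MHz, passes unchanged.
53.8 MHz mod fs = 7.3 MHz.
7.3 MHz ≤ fs/2 = 7.75 MHz, appears at 7.3 MHz.
23.7 MHz mod fs = 8.2 MHz.
8.2 MHz > fs/2 = 7.75 MHz, folds to fs − 8.2 MHz = 7.3 MHz.
40.65 MHz mod fs = 9.65 MHz.
9.65 MHz > fs/2 = 7.75 MHz, folds to fs − 9.65 MHz = 5.85 MHz.
23.7 MHz and 53.8 MHz both map to 7.3 MHz.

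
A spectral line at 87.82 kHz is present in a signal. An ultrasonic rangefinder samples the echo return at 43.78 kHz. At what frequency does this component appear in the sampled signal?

87.82 kHz mod fs = 0.26 kHz.
0.26 kHz ≤ fs/2 = 21.89 kHz, appears at 0.26 kHz.

0.26 kHz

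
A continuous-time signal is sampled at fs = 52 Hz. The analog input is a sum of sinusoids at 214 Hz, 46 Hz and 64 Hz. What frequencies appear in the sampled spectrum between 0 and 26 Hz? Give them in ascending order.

fs/2 = 26 Hz.
214 Hz mod fs = 6 Hz.
6 Hz ≤ fs/2 = 26 Hz, appears at 6 Hz.
46 Hz > fs/2 = 26 Hz, folds to fs − 46 Hz = 6 Hz.
64 Hz mod fs = 12 Hz.
12 Hz ≤ fs/2 = 26 Hz, appears at 12 Hz.
Distinct values: {6 Hz, 12 Hz}.

6 Hz, 12 Hz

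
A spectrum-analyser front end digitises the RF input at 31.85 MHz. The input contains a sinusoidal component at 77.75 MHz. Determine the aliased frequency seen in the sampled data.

77.75 MHz mod fs = 14.05 MHz.
14.05 MHz ≤ fs/2 = 15.925 MHz, appears at 14.05 MHz.

14.05 MHz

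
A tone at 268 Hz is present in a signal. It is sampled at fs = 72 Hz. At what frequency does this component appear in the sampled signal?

268 Hz mod fs = 52 Hz.
52 Hz > fs/2 = 36 Hz, folds to fs − 52 Hz = 20 Hz.

20 Hz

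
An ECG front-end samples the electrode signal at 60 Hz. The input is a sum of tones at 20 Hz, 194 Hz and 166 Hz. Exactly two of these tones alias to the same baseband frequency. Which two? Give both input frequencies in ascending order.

fs/2 = 30 Hz.
20 Hz ≤ fs/2 = 30 Hz, passes unchanged.
194 Hz mod fs = 14 Hz.
14 Hz ≤ fs/2 = 30 Hz, appears at 14 Hz.
166 Hz mod fs = 46 Hz.
46 Hz > fs/2 = 30 Hz, folds to fs − 46 Hz = 14 Hz.
166 Hz and 194 Hz both map to 14 Hz.

166 Hz, 194 Hz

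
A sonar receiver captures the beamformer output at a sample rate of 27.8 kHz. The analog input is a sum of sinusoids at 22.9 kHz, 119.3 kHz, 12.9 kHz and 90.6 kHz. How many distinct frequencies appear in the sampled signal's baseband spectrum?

fs/2 = 13.9 kHz.
22.9 kHz > fs/2 = 13.9 kHz, folds to fs − 22.9 kHz = 4.9 kHz.
119.3 kHz mod fs = 8.1 kHz.
8.1 kHz ≤ fs/2 = 13.9 kHz, appears at 8.1 kHz.
12.9 kHz ≤ fs/2 = 13.9 kHz, passes unchanged.
90.6 kHz mod fs = 7.2 kHz.
7.2 kHz ≤ fs/2 = 13.9 kHz, appears at 7.2 kHz.
Distinct values: {4.9 kHz, 7.2 kHz, 8.1 kHz, 12.9 kHz} → 4.

4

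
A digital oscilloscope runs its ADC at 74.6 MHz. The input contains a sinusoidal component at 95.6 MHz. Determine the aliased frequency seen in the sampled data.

95.6 MHz mod fs = 21 MHz.
21 MHz ≤ fs/2 = 37.3 MHz, appears at 21 MHz.

21 MHz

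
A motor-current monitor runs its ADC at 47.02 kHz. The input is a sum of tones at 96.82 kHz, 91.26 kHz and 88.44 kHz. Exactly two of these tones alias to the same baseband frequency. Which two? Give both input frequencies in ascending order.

91.26 kHz, 96.82 kHz

fs/2 = 23.51 kHz.
96.82 kHz mod fs = 2.78 kHz.
2.78 kHz ≤ fs/2 = 23.51 kHz, appears at 2.78 kHz.
91.26 kHz mod fs = 44.24 kHz.
44.24 kHz > fs/2 = 23.51 kHz, folds to fs − 44.24 kHz = 2.78 kHz.
88.44 kHz mod fs = 41.42 kHz.
41.42 kHz > fs/2 = 23.51 kHz, folds to fs − 41.42 kHz = 5.6 kHz.
91.26 kHz and 96.82 kHz both map to 2.78 kHz.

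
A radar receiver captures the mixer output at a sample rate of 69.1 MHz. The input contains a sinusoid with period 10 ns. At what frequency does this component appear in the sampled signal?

30.9 MHz

T = 10 ns → f = 1/T = 100 MHz.
100 MHz mod fs = 30.9 MHz.
30.9 MHz ≤ fs/2 = 34.55 MHz, appears at 30.9 MHz.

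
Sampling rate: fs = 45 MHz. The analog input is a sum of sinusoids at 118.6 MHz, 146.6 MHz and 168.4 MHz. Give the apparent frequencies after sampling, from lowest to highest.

fs/2 = 22.5 MHz.
118.6 MHz mod fs = 28.6 MHz.
28.6 MHz > fs/2 = 22.5 MHz, folds to fs − 28.6 MHz = 16.4 MHz.
146.6 MHz mod fs = 11.6 MHz.
11.6 MHz ≤ fs/2 = 22.5 MHz, appears at 11.6 MHz.
168.4 MHz mod fs = 33.4 MHz.
33.4 MHz > fs/2 = 22.5 MHz, folds to fs − 33.4 MHz = 11.6 MHz.
Distinct values: {11.6 MHz, 16.4 MHz}.

11.6 MHz, 16.4 MHz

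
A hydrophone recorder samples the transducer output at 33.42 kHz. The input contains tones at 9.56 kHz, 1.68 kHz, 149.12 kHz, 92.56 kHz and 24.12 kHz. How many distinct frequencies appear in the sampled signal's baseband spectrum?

fs/2 = 16.71 kHz.
9.56 kHz ≤ fs/2 = 16.71 kHz, passes unchanged.
1.68 kHz ≤ fs/2 = 16.71 kHz, passes unchanged.
149.12 kHz mod fs = 15.44 kHz.
15.44 kHz ≤ fs/2 = 16.71 kHz, appears at 15.44 kHz.
92.56 kHz mod fs = 25.72 kHz.
25.72 kHz > fs/2 = 16.71 kHz, folds to fs − 25.72 kHz = 7.7 kHz.
24.12 kHz > fs/2 = 16.71 kHz, folds to fs − 24.12 kHz = 9.3 kHz.
Distinct values: {1.68 kHz, 7.7 kHz, 9.3 kHz, 9.56 kHz, 15.44 kHz} → 5.

5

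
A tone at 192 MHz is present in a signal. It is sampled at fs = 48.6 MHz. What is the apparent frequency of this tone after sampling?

192 MHz mod fs = 46.2 MHz.
46.2 MHz > fs/2 = 24.3 MHz, folds to fs − 46.2 MHz = 2.4 MHz.

2.4 MHz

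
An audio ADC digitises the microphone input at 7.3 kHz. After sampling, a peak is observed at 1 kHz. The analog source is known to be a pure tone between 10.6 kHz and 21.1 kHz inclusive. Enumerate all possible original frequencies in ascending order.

Frequencies that alias to 1 kHz are k·fs ± 1 kHz for integer k ≥ 0.
k=0: 1 kHz.
k=1: 6.3 kHz, 8.3 kHz.
k=2: 13.6 kHz, 15.6 kHz.
k=3: 20.9 kHz, 22.9 kHz.
k=4: 28.2 kHz, 30.2 kHz.
Within [10.6 kHz, 21.1 kHz]: 13.6 kHz, 15.6 kHz, 20.9 kHz.

13.6 kHz, 15.6 kHz, 20.9 kHz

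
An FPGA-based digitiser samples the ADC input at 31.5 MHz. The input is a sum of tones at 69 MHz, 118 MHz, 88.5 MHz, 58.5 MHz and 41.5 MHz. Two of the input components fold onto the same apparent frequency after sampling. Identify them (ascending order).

69 MHz, 88.5 MHz

fs/2 = 15.75 MHz.
69 MHz mod fs = 6 MHz.
6 MHz ≤ fs/2 = 15.75 MHz, appears at 6 MHz.
118 MHz mod fs = 23.5 MHz.
23.5 MHz > fs/2 = 15.75 MHz, folds to fs − 23.5 MHz = 8 MHz.
88.5 MHz mod fs = 25.5 MHz.
25.5 MHz > fs/2 = 15.75 MHz, folds to fs − 25.5 MHz = 6 MHz.
58.5 MHz mod fs = 27 MHz.
27 MHz > fs/2 = 15.75 MHz, folds to fs − 27 MHz = 4.5 MHz.
41.5 MHz mod fs = 10 MHz.
10 MHz ≤ fs/2 = 15.75 MHz, appears at 10 MHz.
69 MHz and 88.5 MHz both map to 6 MHz.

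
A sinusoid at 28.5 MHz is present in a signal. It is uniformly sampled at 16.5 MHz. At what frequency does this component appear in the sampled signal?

28.5 MHz mod fs = 12 MHz.
12 MHz > fs/2 = 8.25 MHz, folds to fs − 12 MHz = 4.5 MHz.

4.5 MHz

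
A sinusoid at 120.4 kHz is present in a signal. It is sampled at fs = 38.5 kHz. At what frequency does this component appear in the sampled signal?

120.4 kHz mod fs = 4.9 kHz.
4.9 kHz ≤ fs/2 = 19.25 kHz, appears at 4.9 kHz.

4.9 kHz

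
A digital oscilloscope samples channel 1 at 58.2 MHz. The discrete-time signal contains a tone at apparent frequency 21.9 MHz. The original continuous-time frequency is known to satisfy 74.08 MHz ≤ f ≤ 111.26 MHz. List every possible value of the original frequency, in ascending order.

Frequencies that alias to 21.9 MHz are k·fs ± 21.9 MHz for integer k ≥ 0.
k=0: 21.9 MHz.
k=1: 36.3 MHz, 80.1 MHz.
k=2: 94.5 MHz, 138.3 MHz.
k=3: 152.7 MHz, 196.5 MHz.
Within [74.08 MHz, 111.26 MHz]: 80.1 MHz, 94.5 MHz.

80.1 MHz, 94.5 MHz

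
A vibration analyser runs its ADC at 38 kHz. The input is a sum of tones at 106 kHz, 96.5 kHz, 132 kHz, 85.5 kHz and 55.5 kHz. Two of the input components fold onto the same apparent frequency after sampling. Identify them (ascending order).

55.5 kHz, 96.5 kHz

fs/2 = 19 kHz.
106 kHz mod fs = 30 kHz.
30 kHz > fs/2 = 19 kHz, folds to fs − 30 kHz = 8 kHz.
96.5 kHz mod fs = 20.5 kHz.
20.5 kHz > fs/2 = 19 kHz, folds to fs − 20.5 kHz = 17.5 kHz.
132 kHz mod fs = 18 kHz.
18 kHz ≤ fs/2 = 19 kHz, appears at 18 kHz.
85.5 kHz mod fs = 9.5 kHz.
9.5 kHz ≤ fs/2 = 19 kHz, appears at 9.5 kHz.
55.5 kHz mod fs = 17.5 kHz.
17.5 kHz ≤ fs/2 = 19 kHz, appears at 17.5 kHz.
55.5 kHz and 96.5 kHz both map to 17.5 kHz.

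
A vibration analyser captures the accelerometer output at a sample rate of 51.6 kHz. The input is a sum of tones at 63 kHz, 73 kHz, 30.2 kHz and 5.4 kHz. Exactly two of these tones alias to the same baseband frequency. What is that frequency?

fs/2 = 25.8 kHz.
63 kHz mod fs = 11.4 kHz.
11.4 kHz ≤ fs/2 = 25.8 kHz, appears at 11.4 kHz.
73 kHz mod fs = 21.4 kHz.
21.4 kHz ≤ fs/2 = 25.8 kHz, appears at 21.4 kHz.
30.2 kHz > fs/2 = 25.8 kHz, folds to fs − 30.2 kHz = 21.4 kHz.
5.4 kHz ≤ fs/2 = 25.8 kHz, passes unchanged.
30.2 kHz and 73 kHz both map to 21.4 kHz.

21.4 kHz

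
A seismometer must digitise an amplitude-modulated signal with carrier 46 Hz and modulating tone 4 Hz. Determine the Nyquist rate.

100 Hz

AM sidebands sit at fc ± fm = 42 Hz and 50 Hz.
Highest-frequency component: 50 Hz.
Nyquist rate = 2 × 50 Hz = 100 Hz.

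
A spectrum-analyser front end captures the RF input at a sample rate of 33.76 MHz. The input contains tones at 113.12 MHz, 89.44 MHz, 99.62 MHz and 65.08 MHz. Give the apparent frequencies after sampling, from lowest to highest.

1.66 MHz, 2.44 MHz, 11.84 MHz

fs/2 = 16.88 MHz.
113.12 MHz mod fs = 11.84 MHz.
11.84 MHz ≤ fs/2 = 16.88 MHz, appears at 11.84 MHz.
89.44 MHz mod fs = 21.92 MHz.
21.92 MHz > fs/2 = 16.88 MHz, folds to fs − 21.92 MHz = 11.84 MHz.
99.62 MHz mod fs = 32.1 MHz.
32.1 MHz > fs/2 = 16.88 MHz, folds to fs − 32.1 MHz = 1.66 MHz.
65.08 MHz mod fs = 31.32 MHz.
31.32 MHz > fs/2 = 16.88 MHz, folds to fs − 31.32 MHz = 2.44 MHz.
Distinct values: {1.66 MHz, 2.44 MHz, 11.84 MHz}.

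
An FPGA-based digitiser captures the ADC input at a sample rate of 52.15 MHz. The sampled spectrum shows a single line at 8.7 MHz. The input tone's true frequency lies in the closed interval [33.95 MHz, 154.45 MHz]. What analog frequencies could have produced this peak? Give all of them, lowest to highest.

Frequencies that alias to 8.7 MHz are k·fs ± 8.7 MHz for integer k ≥ 0.
k=0: 8.7 MHz.
k=1: 43.45 MHz, 60.85 MHz.
k=2: 95.6 MHz, 113 MHz.
k=3: 147.75 MHz, 165.15 MHz.
k=4: 199.9 MHz, 217.3 MHz.
Within [33.95 MHz, 154.45 MHz]: 43.45 MHz, 60.85 MHz, 95.6 MHz, 113 MHz, 147.75 MHz.

43.45 MHz, 60.85 MHz, 95.6 MHz, 113 MHz, 147.75 MHz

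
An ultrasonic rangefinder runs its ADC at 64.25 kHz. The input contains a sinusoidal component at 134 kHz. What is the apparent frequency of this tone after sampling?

134 kHz mod fs = 5.5 kHz.
5.5 kHz ≤ fs/2 = 32.125 kHz, appears at 5.5 kHz.

5.5 kHz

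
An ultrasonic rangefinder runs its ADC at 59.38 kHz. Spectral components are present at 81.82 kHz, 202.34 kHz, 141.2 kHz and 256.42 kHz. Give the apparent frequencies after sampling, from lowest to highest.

fs/2 = 29.69 kHz.
81.82 kHz mod fs = 22.44 kHz.
22.44 kHz ≤ fs/2 = 29.69 kHz, appears at 22.44 kHz.
202.34 kHz mod fs = 24.2 kHz.
24.2 kHz ≤ fs/2 = 29.69 kHz, appears at 24.2 kHz.
141.2 kHz mod fs = 22.44 kHz.
22.44 kHz ≤ fs/2 = 29.69 kHz, appears at 22.44 kHz.
256.42 kHz mod fs = 18.9 kHz.
18.9 kHz ≤ fs/2 = 29.69 kHz, appears at 18.9 kHz.
Distinct values: {18.9 kHz, 22.44 kHz, 24.2 kHz}.

18.9 kHz, 22.44 kHz, 24.2 kHz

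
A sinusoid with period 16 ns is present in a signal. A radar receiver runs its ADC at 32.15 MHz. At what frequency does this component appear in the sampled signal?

1.8 MHz

T = 16 ns → f = 1/T = 62.5 MHz.
62.5 MHz mod fs = 30.35 MHz.
30.35 MHz > fs/2 = 16.075 MHz, folds to fs − 30.35 MHz = 1.8 MHz.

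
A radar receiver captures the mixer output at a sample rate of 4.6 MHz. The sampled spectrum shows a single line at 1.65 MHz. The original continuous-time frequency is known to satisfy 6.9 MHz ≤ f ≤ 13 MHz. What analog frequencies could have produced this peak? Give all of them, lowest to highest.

7.55 MHz, 10.85 MHz, 12.15 MHz

Frequencies that alias to 1.65 MHz are k·fs ± 1.65 MHz for integer k ≥ 0.
k=0: 1.65 MHz.
k=1: 2.95 MHz, 6.25 MHz.
k=2: 7.55 MHz, 10.85 MHz.
k=3: 12.15 MHz, 15.45 MHz.
k=4: 16.75 MHz, 20.05 MHz.
Within [6.9 MHz, 13 MHz]: 7.55 MHz, 10.85 MHz, 12.15 MHz.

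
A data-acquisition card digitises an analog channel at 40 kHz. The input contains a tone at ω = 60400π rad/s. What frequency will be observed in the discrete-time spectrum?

ω = 60400π rad/s → f = ω/(2π) = 30200 Hz = 30.2 kHz.
30.2 kHz > fs/2 = 20 kHz, folds to fs − 30.2 kHz = 9.8 kHz.

9.8 kHz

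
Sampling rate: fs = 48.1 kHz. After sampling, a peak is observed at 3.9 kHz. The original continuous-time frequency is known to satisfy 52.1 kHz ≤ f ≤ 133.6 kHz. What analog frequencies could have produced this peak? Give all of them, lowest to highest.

92.3 kHz, 100.1 kHz

Frequencies that alias to 3.9 kHz are k·fs ± 3.9 kHz for integer k ≥ 0.
k=0: 3.9 kHz.
k=1: 44.2 kHz, 52 kHz.
k=2: 92.3 kHz, 100.1 kHz.
k=3: 140.4 kHz, 148.2 kHz.
Within [52.1 kHz, 133.6 kHz]: 92.3 kHz, 100.1 kHz.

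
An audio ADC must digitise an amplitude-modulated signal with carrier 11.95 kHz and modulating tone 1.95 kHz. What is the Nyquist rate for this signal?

AM sidebands sit at fc ± fm = 10 kHz and 13.9 kHz.
Highest-frequency component: 13.9 kHz.
Nyquist rate = 2 × 13.9 kHz = 27.8 kHz.

27.8 kHz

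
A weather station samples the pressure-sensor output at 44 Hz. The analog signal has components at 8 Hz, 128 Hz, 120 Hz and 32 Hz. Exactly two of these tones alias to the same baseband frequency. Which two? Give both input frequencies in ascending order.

fs/2 = 22 Hz.
8 Hz ≤ fs/2 = 22 Hz, passes unchanged.
128 Hz mod fs = 40 Hz.
40 Hz > fs/2 = 22 Hz, folds to fs − 40 Hz = 4 Hz.
120 Hz mod fs = 32 Hz.
32 Hz > fs/2 = 22 Hz, folds to fs − 32 Hz = 12 Hz.
32 Hz > fs/2 = 22 Hz, folds to fs − 32 Hz = 12 Hz.
32 Hz and 120 Hz both map to 12 Hz.

32 Hz, 120 Hz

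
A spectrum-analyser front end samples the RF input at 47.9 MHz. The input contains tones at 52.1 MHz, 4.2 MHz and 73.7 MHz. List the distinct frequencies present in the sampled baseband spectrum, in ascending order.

4.2 MHz, 22.1 MHz

fs/2 = 23.95 MHz.
52.1 MHz mod fs = 4.2 MHz.
4.2 MHz ≤ fs/2 = 23.95 MHz, appears at 4.2 MHz.
4.2 MHz ≤ fs/2 = 23.95 MHz, passes unchanged.
73.7 MHz mod fs = 25.8 MHz.
25.8 MHz > fs/2 = 23.95 MHz, folds to fs − 25.8 MHz = 22.1 MHz.
Distinct values: {4.2 MHz, 22.1 MHz}.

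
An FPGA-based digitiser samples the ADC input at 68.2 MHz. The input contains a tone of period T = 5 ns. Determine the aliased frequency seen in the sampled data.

4.6 MHz

T = 5 ns → f = 1/T = 200 MHz.
200 MHz mod fs = 63.6 MHz.
63.6 MHz > fs/2 = 34.1 MHz, folds to fs − 63.6 MHz = 4.6 MHz.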